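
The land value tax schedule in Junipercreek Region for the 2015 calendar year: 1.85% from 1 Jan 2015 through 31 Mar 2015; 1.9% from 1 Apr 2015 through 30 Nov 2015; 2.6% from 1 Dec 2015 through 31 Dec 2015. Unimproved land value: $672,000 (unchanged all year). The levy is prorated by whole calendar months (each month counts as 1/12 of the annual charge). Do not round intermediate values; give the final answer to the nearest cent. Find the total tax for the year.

$13,076.00

1 Jan – 31 Mar 2015: 3 months at 1.85% → $672,000 × 1.85% × 3/12 = $3,108.0000
1 Apr – 30 Nov 2015: 8 months at 1.9% → $672,000 × 1.9% × 8/12 = $8,512.0000
1 Dec – 31 Dec 2015: 1 month at 2.6% → $672,000 × 2.6% × 1/12 = $1,456.0000
Total = $13,076.0000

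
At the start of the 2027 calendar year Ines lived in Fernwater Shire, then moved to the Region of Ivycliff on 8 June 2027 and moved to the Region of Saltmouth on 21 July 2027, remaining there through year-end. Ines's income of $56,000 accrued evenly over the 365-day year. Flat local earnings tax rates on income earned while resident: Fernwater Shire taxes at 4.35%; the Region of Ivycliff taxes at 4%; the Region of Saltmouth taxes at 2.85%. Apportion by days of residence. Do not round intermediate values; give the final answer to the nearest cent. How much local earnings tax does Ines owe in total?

Fernwater Shire, 1 January – 7 June 2027: 158 days → $56,000 × 4.35% × 158/365 = $1,054.4877
The Region of Ivycliff, 8 June – 20 July 2027: 43 days → $56,000 × 4% × 43/365 = $263.8904
The Region of Saltmouth, 21 July – 31 December 2027: 164 days → $56,000 × 2.85% × 164/365 = $717.1068
Total = $2,035.4849

$2,035.48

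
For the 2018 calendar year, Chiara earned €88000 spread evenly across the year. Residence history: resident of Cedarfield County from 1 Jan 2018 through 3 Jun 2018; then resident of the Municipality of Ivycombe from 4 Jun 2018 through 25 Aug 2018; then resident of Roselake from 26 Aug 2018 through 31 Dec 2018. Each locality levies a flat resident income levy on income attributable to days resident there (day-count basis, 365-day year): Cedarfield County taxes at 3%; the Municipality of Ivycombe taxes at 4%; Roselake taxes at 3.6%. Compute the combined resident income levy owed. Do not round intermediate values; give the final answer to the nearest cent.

€3025.27

Cedarfield County, 1 Jan – 3 Jun 2018: 154 days → €88000 × 3% × 154/365 = €1113.8630
The Municipality of Ivycombe, 4 Jun – 25 Aug 2018: 83 days → €88000 × 4% × 83/365 = €800.4384
Roselake, 26 Aug – 31 Dec 2018: 128 days → €88000 × 3.6% × 128/365 = €1110.9699
Total = €3025.2712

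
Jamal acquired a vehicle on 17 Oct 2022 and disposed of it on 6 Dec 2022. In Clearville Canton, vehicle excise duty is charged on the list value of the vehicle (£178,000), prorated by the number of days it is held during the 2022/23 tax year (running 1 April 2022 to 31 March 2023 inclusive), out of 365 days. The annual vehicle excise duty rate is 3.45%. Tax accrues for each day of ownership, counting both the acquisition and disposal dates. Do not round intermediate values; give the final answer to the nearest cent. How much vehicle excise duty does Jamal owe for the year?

£858.06

Days held (17 Oct – 6 Dec 2022): 51 out of 365
Tax = £178,000 × 3.45% × 51/365 = £858.0575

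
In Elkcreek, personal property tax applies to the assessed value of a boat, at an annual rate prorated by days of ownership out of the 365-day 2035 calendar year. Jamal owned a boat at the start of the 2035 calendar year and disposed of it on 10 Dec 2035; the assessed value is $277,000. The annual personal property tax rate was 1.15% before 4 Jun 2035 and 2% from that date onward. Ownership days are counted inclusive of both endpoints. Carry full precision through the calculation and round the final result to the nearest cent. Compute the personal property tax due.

$4,227.85

1 Jan – 3 Jun 2035: 154 days at 1.15% → $277,000 × 1.15% × 154/365 = $1,344.0192
4 Jun – 10 Dec 2035: 190 days at 2% → $277,000 × 2% × 190/365 = $2,883.8356
Total = $4,227.8548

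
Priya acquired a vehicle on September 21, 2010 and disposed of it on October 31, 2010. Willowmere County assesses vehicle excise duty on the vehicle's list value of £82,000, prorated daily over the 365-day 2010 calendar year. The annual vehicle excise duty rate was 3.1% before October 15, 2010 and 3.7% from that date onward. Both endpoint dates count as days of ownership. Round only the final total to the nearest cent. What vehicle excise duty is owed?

£308.45

September 21 – October 14, 2010: 24 days at 3.1% → £82,000 × 3.1% × 24/365 = £167.1452
October 15 – October 31, 2010: 17 days at 3.7% → £82,000 × 3.7% × 17/365 = £141.3096
Total = £308.4548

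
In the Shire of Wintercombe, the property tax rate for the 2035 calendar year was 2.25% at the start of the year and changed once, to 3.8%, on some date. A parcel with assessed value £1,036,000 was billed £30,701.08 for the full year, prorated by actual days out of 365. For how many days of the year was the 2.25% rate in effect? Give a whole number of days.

197 days

Let d = days at the first rate; then 365 − d days at the second rate.
£1,036,000 × [2.25%·d + 3.8%·(365−d)] / 365 = £30,701.08
Solving gives d = 197, so the new rate took effect on July 17, 2035.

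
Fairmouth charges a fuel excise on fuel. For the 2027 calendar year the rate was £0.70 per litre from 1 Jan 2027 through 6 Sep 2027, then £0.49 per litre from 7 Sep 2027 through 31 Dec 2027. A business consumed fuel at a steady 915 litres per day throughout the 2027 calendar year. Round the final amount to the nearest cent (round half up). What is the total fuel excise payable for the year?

1 Jan – 6 Sep 2027: 249 days × 915 litres/day = 227,835 litres at £0.70/litre → £159,484.50
7 Sep – 31 Dec 2027: 116 days × 915 litres/day = 106,140 litres at £0.49/litre → £52,008.60

£211,493.10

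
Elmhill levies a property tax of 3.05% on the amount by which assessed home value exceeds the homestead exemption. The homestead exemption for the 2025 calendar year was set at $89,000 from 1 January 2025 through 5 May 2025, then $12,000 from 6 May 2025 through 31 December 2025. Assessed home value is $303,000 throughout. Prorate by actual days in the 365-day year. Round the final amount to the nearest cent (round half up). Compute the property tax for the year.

$8,071.22

1 January – 5 May 2025: 125 days, exemption $89,000 → ($303,000 − $89,000) × 3.05% × 125/365 = $2,235.2740
6 May – 31 December 2025: 240 days, exemption $12,000 → ($303,000 − $12,000) × 3.05% × 240/365 = $5,835.9452
Total = $8,071.2192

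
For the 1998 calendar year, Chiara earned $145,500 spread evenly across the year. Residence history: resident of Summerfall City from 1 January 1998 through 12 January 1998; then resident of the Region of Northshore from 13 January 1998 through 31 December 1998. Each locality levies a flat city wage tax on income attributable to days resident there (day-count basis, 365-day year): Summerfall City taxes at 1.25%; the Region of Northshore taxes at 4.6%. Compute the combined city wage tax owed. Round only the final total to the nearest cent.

$6,532.75

Summerfall City, 1 January – 12 January 1998: 12 days → $145,500 × 1.25% × 12/365 = $59.7945
The Region of Northshore, 13 January – 31 December 1998: 353 days → $145,500 × 4.6% × 353/365 = $6,472.9562
Total = $6,532.7507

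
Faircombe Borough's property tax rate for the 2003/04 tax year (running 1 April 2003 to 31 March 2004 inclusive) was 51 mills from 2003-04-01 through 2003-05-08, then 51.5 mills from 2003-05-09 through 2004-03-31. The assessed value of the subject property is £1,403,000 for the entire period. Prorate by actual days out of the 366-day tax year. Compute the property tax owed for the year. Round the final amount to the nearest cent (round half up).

£72,181.67

2003-04-01 to 2003-05-08: 38 days at 51 mills → £1,403,000 × 5.1% × 38/366 = £7,429.0000
2003-05-09 to 2004-03-31: 328 days at 51.5 mills → £1,403,000 × 5.15% × 328/366 = £64,752.6667
Total = £72,181.6667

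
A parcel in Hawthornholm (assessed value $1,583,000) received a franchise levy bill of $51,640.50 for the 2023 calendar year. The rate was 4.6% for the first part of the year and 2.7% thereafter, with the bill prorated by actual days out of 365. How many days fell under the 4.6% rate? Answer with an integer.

108 days

Let d = days at the first rate; then 365 − d days at the second rate.
$1,583,000 × [4.6%·d + 2.7%·(365−d)] / 365 = $51,640.50
Solving gives d = 108, so the new rate took effect on April 19, 2023.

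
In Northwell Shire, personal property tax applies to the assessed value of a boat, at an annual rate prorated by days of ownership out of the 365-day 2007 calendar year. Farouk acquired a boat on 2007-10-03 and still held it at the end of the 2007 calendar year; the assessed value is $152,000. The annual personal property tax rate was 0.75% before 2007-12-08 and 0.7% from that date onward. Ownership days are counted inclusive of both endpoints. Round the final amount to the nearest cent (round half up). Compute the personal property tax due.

2007-10-03 to 2007-12-07: 66 days at 0.75% → $152,000 × 0.75% × 66/365 = $206.1370
2007-12-08 to 2007-12-31: 24 days at 0.7% → $152,000 × 0.7% × 24/365 = $69.9616
Total = $276.0986

$276.10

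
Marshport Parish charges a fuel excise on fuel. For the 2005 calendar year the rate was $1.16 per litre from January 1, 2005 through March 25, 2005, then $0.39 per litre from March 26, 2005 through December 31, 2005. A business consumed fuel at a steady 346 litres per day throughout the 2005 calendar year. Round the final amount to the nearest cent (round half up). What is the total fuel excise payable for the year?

$71,632.38

January 1 – March 25, 2005: 84 days × 346 litres/day = 29,064 litres at $1.16/litre → $33,714.24
March 26 – December 31, 2005: 281 days × 346 litres/day = 97,226 litres at $0.39/litre → $37,918.14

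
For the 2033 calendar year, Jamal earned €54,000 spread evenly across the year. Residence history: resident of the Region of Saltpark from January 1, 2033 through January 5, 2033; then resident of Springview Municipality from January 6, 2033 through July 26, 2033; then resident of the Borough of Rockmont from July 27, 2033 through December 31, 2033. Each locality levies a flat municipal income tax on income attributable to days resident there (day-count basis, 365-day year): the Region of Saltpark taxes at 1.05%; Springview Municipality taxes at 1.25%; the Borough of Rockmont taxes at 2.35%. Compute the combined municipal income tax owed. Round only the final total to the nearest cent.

€930.65

The Region of Saltpark, January 1 – January 5, 2033: 5 days → €54,000 × 1.05% × 5/365 = €7.7671
Springview Municipality, January 6 – July 26, 2033: 202 days → €54,000 × 1.25% × 202/365 = €373.5616
The Borough of Rockmont, July 27 – December 31, 2033: 158 days → €54,000 × 2.35% × 158/365 = €549.3205
Total = €930.6493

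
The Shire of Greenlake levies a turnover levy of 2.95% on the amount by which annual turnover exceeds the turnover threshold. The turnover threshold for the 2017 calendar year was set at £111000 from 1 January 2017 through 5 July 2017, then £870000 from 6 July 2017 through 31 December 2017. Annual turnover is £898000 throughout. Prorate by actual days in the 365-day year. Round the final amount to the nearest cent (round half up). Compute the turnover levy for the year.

1 January – 5 July 2017: 186 days, exemption £111000 → (£898000 − £111000) × 2.95% × 186/365 = £11830.8740
6 July – 31 December 2017: 179 days, exemption £870000 → (£898000 − £870000) × 2.95% × 179/365 = £405.0795
Total = £12235.9534

£12235.95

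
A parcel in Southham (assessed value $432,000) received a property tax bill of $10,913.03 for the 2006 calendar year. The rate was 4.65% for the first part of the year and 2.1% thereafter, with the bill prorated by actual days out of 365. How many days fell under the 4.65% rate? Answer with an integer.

Let d = days at the first rate; then 365 − d days at the second rate.
$432,000 × [4.65%·d + 2.1%·(365−d)] / 365 = $10,913.03
Solving gives d = 61, so the new rate took effect on 3 March 2006.

61 days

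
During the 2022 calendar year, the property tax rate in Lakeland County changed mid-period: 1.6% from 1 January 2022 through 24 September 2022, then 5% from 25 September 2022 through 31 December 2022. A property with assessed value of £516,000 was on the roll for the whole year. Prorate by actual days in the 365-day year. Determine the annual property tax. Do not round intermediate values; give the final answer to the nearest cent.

1 January – 24 September 2022: 267 days at 1.6% → £516,000 × 1.6% × 267/365 = £6,039.3205
25 September – 31 December 2022: 98 days at 5% → £516,000 × 5% × 98/365 = £6,927.1233
Total = £12,966.4438

£12,966.44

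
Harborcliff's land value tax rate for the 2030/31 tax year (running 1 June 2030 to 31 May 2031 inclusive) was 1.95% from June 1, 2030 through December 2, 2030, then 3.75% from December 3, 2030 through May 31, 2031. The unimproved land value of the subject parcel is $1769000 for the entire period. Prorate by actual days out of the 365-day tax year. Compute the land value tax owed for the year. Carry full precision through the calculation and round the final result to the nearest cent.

$50198.40

June 1 – December 2, 2030: 185 days at 1.95% → $1769000 × 1.95% × 185/365 = $17484.0205
December 3, 2030 – May 31, 2031: 180 days at 3.75% → $1769000 × 3.75% × 180/365 = $32714.3836
Total = $50198.4041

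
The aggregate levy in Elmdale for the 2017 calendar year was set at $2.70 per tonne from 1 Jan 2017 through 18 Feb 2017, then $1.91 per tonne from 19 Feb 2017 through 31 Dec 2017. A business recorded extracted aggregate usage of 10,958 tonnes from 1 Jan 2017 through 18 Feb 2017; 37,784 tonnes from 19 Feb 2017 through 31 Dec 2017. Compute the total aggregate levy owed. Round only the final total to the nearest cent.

1 Jan – 18 Feb 2017: 10,958 tonnes at $2.70/tonne → $29,586.60
19 Feb – 31 Dec 2017: 37,784 tonnes at $1.91/tonne → $72,167.44

$101,754.04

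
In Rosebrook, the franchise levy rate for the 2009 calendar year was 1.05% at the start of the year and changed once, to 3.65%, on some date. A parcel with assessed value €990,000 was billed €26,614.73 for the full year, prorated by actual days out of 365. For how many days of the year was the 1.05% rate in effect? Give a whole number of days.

135 days

Let d = days at the first rate; then 365 − d days at the second rate.
€990,000 × [1.05%·d + 3.65%·(365−d)] / 365 = €26,614.73
Solving gives d = 135, so the new rate took effect on May 16, 2009.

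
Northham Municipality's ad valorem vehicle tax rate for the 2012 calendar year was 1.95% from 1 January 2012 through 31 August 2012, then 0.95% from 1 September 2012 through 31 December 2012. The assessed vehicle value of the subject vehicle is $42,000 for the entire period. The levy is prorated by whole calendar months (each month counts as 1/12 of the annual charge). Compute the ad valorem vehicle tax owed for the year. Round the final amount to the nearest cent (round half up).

$679.00

1 January – 31 August 2012: 8 months at 1.95% → $42,000 × 1.95% × 8/12 = $546.0000
1 September – 31 December 2012: 4 months at 0.95% → $42,000 × 0.95% × 4/12 = $133.0000
Total = $679.0000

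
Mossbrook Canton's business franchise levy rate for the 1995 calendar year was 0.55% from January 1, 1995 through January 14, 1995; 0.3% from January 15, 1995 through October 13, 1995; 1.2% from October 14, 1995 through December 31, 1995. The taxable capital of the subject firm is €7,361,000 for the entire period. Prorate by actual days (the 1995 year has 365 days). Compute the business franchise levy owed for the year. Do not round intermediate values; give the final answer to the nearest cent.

January 1 – January 14, 1995: 14 days at 0.55% → €7,361,000 × 0.55% × 14/365 = €1,552.8685
January 15 – October 13, 1995: 272 days at 0.3% → €7,361,000 × 0.3% × 272/365 = €16,456.3726
October 14 – December 31, 1995: 79 days at 1.2% → €7,361,000 × 1.2% × 79/365 = €19,118.4329
Total = €37,127.6740

€37,127.67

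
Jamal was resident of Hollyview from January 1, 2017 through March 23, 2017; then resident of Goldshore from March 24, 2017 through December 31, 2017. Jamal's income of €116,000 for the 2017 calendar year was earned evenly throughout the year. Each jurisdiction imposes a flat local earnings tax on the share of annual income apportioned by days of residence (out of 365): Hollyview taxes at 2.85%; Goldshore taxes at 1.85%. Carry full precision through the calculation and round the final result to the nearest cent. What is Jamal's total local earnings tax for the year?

Hollyview, January 1 – March 23, 2017: 82 days → €116,000 × 2.85% × 82/365 = €742.7178
Goldshore, March 24 – December 31, 2017: 283 days → €116,000 × 1.85% × 283/365 = €1,663.8849
Total = €2,406.6027

€2,406.60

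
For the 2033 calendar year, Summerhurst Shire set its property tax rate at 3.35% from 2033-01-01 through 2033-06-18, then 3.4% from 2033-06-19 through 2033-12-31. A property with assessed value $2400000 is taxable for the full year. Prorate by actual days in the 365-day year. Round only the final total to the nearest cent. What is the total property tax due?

$81044.38

2033-01-01 to 2033-06-18: 169 days at 3.35% → $2400000 × 3.35% × 169/365 = $37226.3014
2033-06-19 to 2033-12-31: 196 days at 3.4% → $2400000 × 3.4% × 196/365 = $43818.0822
Total = $81044.3836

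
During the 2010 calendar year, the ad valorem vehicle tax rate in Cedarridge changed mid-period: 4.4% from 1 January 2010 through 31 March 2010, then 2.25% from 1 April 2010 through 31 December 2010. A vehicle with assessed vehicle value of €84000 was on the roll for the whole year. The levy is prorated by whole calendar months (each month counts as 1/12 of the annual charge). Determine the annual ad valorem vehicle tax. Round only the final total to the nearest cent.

1 January – 31 March 2010: 3 months at 4.4% → €84000 × 4.4% × 3/12 = €924.0000
1 April – 31 December 2010: 9 months at 2.25% → €84000 × 2.25% × 9/12 = €1417.5000
Total = €2341.5000

€2341.50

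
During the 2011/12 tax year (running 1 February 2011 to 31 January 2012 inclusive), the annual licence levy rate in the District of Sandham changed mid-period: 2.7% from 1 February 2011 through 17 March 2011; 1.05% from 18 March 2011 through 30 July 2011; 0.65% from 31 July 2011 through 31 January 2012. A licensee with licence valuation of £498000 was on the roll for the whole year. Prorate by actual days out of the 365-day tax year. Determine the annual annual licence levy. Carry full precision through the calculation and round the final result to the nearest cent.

£5232.41

1 February – 17 March 2011: 45 days at 2.7% → £498000 × 2.7% × 45/365 = £1657.7260
18 March – 30 July 2011: 135 days at 1.05% → £498000 × 1.05% × 135/365 = £1934.0137
31 July 2011 – 31 January 2012: 185 days at 0.65% → £498000 × 0.65% × 185/365 = £1640.6712
Total = £5232.4110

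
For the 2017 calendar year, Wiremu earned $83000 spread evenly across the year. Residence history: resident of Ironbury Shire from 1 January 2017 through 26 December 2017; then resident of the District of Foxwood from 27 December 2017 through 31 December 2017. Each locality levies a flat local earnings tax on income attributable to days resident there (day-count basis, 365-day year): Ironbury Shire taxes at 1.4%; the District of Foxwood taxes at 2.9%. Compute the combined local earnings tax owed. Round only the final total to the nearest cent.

Ironbury Shire, 1 January – 26 December 2017: 360 days → $83000 × 1.4% × 360/365 = $1146.0822
The District of Foxwood, 27 December – 31 December 2017: 5 days → $83000 × 2.9% × 5/365 = $32.9726
Total = $1179.0548

$1179.05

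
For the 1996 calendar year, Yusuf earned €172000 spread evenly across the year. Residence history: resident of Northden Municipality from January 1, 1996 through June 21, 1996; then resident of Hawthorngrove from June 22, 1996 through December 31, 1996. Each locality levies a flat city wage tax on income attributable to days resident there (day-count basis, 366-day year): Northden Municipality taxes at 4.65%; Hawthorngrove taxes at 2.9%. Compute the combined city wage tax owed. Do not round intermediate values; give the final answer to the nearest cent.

Northden Municipality, January 1 – June 21, 1996: 173 days → €172000 × 4.65% × 173/366 = €3780.4754
Hawthorngrove, June 22 – December 31, 1996: 193 days → €172000 × 2.9% × 193/366 = €2630.2842
Total = €6410.7596

€6410.76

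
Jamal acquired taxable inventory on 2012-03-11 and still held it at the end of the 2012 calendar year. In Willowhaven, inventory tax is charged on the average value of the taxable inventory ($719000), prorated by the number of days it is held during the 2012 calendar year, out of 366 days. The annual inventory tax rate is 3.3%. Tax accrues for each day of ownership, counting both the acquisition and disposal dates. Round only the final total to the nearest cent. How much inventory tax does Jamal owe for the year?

Days held (2012-03-11 to 2012-12-31): 296 out of 366
Tax = $719000 × 3.3% × 296/366 = $19189.0492

$19189.05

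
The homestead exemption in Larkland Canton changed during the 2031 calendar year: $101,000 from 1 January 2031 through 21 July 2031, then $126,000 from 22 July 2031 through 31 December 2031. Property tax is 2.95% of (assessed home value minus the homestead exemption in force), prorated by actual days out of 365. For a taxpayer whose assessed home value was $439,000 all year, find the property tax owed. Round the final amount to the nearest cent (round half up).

$9,641.65

1 January – 21 July 2031: 202 days, exemption $101,000 → ($439,000 − $101,000) × 2.95% × 202/365 = $5,518.1973
22 July – 31 December 2031: 163 days, exemption $126,000 → ($439,000 − $126,000) × 2.95% × 163/365 = $4,123.4534
Total = $9,641.6507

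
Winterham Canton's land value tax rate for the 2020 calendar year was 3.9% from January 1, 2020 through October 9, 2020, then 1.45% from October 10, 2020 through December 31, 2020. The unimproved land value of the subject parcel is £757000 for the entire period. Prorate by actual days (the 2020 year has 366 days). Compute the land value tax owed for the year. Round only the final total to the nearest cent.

January 1 – October 9, 2020: 283 days at 3.9% → £757000 × 3.9% × 283/366 = £22827.8934
October 10 – December 31, 2020: 83 days at 1.45% → £757000 × 1.45% × 83/366 = £2489.2063
Total = £25317.0997

£25317.10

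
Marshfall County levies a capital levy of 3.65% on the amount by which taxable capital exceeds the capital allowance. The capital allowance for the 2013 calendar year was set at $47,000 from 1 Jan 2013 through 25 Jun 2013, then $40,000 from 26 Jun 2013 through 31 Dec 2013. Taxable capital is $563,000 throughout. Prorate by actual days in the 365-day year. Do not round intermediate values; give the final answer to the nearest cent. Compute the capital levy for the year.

$18,966.30

1 Jan – 25 Jun 2013: 176 days, exemption $47,000 → ($563,000 − $47,000) × 3.65% × 176/365 = $9,081.6000
26 Jun – 31 Dec 2013: 189 days, exemption $40,000 → ($563,000 − $40,000) × 3.65% × 189/365 = $9,884.7000
Total = $18,966.3000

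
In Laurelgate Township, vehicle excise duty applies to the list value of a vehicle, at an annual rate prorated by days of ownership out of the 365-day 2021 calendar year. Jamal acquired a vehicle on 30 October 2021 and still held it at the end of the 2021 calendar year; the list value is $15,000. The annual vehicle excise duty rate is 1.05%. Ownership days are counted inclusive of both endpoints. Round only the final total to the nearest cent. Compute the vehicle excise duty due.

$27.18

Days held (30 October – 31 December 2021): 63 out of 365
Tax = $15,000 × 1.05% × 63/365 = $27.1849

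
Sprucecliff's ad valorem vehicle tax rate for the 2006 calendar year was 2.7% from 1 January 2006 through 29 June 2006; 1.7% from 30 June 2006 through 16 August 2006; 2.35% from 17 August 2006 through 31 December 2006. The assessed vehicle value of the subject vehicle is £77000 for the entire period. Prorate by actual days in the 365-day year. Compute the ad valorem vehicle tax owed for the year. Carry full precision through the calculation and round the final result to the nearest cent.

1 January – 29 June 2006: 180 days at 2.7% → £77000 × 2.7% × 180/365 = £1025.2603
30 June – 16 August 2006: 48 days at 1.7% → £77000 × 1.7% × 48/365 = £172.1425
17 August – 31 December 2006: 137 days at 2.35% → £77000 × 2.35% × 137/365 = £679.1822
Total = £1876.5849

£1876.58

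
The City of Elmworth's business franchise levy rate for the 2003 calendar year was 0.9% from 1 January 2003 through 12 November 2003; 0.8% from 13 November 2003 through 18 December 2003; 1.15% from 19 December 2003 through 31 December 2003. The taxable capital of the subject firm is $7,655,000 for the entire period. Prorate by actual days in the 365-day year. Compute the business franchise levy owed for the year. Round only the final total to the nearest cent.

$68,821.60

1 January – 12 November 2003: 316 days at 0.9% → $7,655,000 × 0.9% × 316/365 = $59,646.0822
13 November – 18 December 2003: 36 days at 0.8% → $7,655,000 × 0.8% × 36/365 = $6,040.1096
19 December – 31 December 2003: 13 days at 1.15% → $7,655,000 × 1.15% × 13/365 = $3,135.4041
Total = $68,821.5959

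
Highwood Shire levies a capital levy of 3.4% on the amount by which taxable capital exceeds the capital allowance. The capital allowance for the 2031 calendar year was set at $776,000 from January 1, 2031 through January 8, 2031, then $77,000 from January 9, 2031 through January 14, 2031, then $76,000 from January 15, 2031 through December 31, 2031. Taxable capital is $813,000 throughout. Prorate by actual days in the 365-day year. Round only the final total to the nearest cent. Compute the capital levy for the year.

$24,535.80

January 1 – January 8, 2031: 8 days, exemption $776,000 → ($813,000 − $776,000) × 3.4% × 8/365 = $27.5726
January 9 – January 14, 2031: 6 days, exemption $77,000 → ($813,000 − $77,000) × 3.4% × 6/365 = $411.3534
January 15 – December 31, 2031: 351 days, exemption $76,000 → ($813,000 − $76,000) × 3.4% × 351/365 = $24,096.8712
Total = $24,535.7973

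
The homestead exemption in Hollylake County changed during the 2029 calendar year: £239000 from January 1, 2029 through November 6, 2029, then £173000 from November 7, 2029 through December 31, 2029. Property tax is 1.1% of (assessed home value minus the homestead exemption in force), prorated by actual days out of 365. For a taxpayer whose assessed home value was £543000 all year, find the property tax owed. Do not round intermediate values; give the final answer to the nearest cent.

January 1 – November 6, 2029: 310 days, exemption £239000 → (£543000 − £239000) × 1.1% × 310/365 = £2840.1096
November 7 – December 31, 2029: 55 days, exemption £173000 → (£543000 − £173000) × 1.1% × 55/365 = £613.2877
Total = £3453.3973

£3453.40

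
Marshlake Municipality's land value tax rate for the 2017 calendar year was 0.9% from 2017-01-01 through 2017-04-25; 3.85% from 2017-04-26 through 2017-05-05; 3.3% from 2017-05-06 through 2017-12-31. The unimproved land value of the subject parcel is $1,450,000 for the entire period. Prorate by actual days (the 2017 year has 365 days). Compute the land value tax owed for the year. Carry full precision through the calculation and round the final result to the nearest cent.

2017-01-01 to 2017-04-25: 115 days at 0.9% → $1,450,000 × 0.9% × 115/365 = $4,111.6438
2017-04-26 to 2017-05-05: 10 days at 3.85% → $1,450,000 × 3.85% × 10/365 = $1,529.4521
2017-05-06 to 2017-12-31: 240 days at 3.3% → $1,450,000 × 3.3% × 240/365 = $31,463.0137
Total = $37,104.1096

$37,104.11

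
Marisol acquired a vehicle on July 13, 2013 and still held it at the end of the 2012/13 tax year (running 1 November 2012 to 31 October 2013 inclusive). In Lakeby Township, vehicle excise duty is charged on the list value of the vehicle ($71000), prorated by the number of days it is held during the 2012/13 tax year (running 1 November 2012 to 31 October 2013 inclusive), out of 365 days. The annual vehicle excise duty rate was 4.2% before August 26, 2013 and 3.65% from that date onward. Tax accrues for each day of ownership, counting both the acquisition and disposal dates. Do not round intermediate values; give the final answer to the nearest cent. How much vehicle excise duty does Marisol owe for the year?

$835.17

July 13 – August 25, 2013: 44 days at 4.2% → $71000 × 4.2% × 44/365 = $359.4740
August 26 – October 31, 2013: 67 days at 3.65% → $71000 × 3.65% × 67/365 = $475.7000
Total = $835.1740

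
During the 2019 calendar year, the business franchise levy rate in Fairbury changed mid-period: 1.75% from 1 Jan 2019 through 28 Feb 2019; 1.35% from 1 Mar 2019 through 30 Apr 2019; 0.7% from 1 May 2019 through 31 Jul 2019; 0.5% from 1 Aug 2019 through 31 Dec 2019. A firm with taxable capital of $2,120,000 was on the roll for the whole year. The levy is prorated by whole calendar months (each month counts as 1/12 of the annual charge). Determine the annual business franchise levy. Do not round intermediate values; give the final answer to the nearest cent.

$19,080.00

1 Jan – 28 Feb 2019: 2 months at 1.75% → $2,120,000 × 1.75% × 2/12 = $6,183.3333
1 Mar – 30 Apr 2019: 2 months at 1.35% → $2,120,000 × 1.35% × 2/12 = $4,770.0000
1 May – 31 Jul 2019: 3 months at 0.7% → $2,120,000 × 0.7% × 3/12 = $3,710.0000
1 Aug – 31 Dec 2019: 5 months at 0.5% → $2,120,000 × 0.5% × 5/12 = $4,416.6667
Total = $19,080.0000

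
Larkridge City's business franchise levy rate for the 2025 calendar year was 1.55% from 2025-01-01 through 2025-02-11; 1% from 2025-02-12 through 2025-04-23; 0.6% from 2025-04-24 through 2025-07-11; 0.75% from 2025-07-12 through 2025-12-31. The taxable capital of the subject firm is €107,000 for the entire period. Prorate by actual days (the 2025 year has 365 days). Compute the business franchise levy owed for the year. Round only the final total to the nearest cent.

€918.29

2025-01-01 to 2025-02-11: 42 days at 1.55% → €107,000 × 1.55% × 42/365 = €190.8411
2025-02-12 to 2025-04-23: 71 days at 1% → €107,000 × 1% × 71/365 = €208.1370
2025-04-24 to 2025-07-11: 79 days at 0.6% → €107,000 × 0.6% × 79/365 = €138.9534
2025-07-12 to 2025-12-31: 173 days at 0.75% → €107,000 × 0.75% × 173/365 = €380.3630
Total = €918.2945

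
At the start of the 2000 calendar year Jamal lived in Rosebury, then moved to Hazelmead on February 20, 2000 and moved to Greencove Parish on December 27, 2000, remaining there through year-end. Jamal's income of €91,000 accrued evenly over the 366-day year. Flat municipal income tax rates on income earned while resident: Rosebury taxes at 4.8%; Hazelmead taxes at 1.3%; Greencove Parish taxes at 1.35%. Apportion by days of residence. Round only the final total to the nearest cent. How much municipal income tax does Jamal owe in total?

Rosebury, January 1 – February 19, 2000: 50 days → €91,000 × 4.8% × 50/366 = €596.7213
Hazelmead, February 20 – December 26, 2000: 311 days → €91,000 × 1.3% × 311/366 = €1,005.2268
Greencove Parish, December 27 – December 31, 2000: 5 days → €91,000 × 1.35% × 5/366 = €16.7828
Total = €1,618.7309

€1,618.73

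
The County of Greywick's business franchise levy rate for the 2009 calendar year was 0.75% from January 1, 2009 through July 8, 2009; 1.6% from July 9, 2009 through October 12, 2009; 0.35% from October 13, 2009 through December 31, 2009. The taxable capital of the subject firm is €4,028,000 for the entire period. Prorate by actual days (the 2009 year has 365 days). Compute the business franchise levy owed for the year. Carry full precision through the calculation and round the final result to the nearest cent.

€35,683.67

January 1 – July 8, 2009: 189 days at 0.75% → €4,028,000 × 0.75% × 189/365 = €15,642.9863
July 9 – October 12, 2009: 96 days at 1.6% → €4,028,000 × 1.6% × 96/365 = €16,950.7068
October 13 – December 31, 2009: 80 days at 0.35% → €4,028,000 × 0.35% × 80/365 = €3,089.9726
Total = €35,683.6658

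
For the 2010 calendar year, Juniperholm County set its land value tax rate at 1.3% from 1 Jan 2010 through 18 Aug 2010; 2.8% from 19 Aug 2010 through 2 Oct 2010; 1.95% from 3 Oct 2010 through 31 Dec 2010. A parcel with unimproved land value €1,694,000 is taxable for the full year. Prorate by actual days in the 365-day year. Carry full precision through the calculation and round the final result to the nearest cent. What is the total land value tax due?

1 Jan – 18 Aug 2010: 230 days at 1.3% → €1,694,000 × 1.3% × 230/365 = €13,876.8767
19 Aug – 2 Oct 2010: 45 days at 2.8% → €1,694,000 × 2.8% × 45/365 = €5,847.7808
3 Oct – 31 Dec 2010: 90 days at 1.95% → €1,694,000 × 1.95% × 90/365 = €8,145.1233
Total = €27,869.7808

€27,869.78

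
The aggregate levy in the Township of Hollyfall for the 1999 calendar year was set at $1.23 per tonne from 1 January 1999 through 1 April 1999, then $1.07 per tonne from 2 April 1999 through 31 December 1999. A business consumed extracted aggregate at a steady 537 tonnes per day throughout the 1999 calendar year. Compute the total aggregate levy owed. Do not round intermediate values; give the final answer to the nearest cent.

$217,544.07

1 January – 1 April 1999: 91 days × 537 tonnes/day = 48,867 tonnes at $1.23/tonne → $60,106.41
2 April – 31 December 1999: 274 days × 537 tonnes/day = 147,138 tonnes at $1.07/tonne → $157,437.66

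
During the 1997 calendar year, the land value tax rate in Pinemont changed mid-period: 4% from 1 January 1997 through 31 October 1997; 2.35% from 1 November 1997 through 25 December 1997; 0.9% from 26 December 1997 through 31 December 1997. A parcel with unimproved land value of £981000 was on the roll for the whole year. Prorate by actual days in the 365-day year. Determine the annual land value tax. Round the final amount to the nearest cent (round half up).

£36301.03

1 January – 31 October 1997: 304 days at 4% → £981000 × 4% × 304/365 = £32682.0822
1 November – 25 December 1997: 55 days at 2.35% → £981000 × 2.35% × 55/365 = £3473.8151
26 December – 31 December 1997: 6 days at 0.9% → £981000 × 0.9% × 6/365 = £145.1342
Total = £36301.0315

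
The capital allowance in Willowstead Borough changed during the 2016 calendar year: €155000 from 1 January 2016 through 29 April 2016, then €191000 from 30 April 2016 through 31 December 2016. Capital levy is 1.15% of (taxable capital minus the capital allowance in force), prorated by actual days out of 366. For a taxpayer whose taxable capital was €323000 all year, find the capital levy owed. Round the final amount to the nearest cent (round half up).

€1653.74

1 January – 29 April 2016: 120 days, exemption €155000 → (€323000 − €155000) × 1.15% × 120/366 = €633.4426
30 April – 31 December 2016: 246 days, exemption €191000 → (€323000 − €191000) × 1.15% × 246/366 = €1020.2951
Total = €1653.7377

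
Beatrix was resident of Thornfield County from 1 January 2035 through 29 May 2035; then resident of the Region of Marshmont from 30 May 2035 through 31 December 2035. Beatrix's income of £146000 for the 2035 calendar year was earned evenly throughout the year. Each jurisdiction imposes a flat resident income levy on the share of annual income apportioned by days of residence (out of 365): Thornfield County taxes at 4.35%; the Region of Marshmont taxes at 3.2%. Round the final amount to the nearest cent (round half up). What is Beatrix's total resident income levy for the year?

£5357.40

Thornfield County, 1 January – 29 May 2035: 149 days → £146000 × 4.35% × 149/365 = £2592.6000
The Region of Marshmont, 30 May – 31 December 2035: 216 days → £146000 × 3.2% × 216/365 = £2764.8000
Total = £5357.4000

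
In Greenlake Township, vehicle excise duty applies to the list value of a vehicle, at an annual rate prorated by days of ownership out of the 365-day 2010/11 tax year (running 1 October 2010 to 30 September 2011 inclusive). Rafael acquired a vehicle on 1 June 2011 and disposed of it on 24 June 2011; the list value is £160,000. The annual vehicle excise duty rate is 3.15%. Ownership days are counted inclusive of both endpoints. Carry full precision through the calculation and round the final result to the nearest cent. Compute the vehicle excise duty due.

£331.40

Days held (1 June – 24 June 2011): 24 out of 365
Tax = £160,000 × 3.15% × 24/365 = £331.3973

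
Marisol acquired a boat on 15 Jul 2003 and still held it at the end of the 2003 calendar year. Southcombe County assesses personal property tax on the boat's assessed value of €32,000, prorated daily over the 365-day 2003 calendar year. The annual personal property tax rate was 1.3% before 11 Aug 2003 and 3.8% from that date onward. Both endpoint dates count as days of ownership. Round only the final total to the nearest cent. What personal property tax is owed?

15 Jul – 10 Aug 2003: 27 days at 1.3% → €32,000 × 1.3% × 27/365 = €30.7726
11 Aug – 31 Dec 2003: 143 days at 3.8% → €32,000 × 3.8% × 143/365 = €476.4055
Total = €507.1781

€507.18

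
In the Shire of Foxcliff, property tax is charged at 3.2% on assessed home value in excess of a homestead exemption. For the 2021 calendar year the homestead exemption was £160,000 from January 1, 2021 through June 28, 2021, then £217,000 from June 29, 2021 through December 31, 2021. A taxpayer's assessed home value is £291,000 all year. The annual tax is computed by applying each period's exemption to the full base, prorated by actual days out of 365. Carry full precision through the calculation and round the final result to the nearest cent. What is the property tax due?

£3,262.51

January 1 – June 28, 2021: 179 days, exemption £160,000 → (£291,000 − £160,000) × 3.2% × 179/365 = £2,055.8027
June 29 – December 31, 2021: 186 days, exemption £217,000 → (£291,000 − £217,000) × 3.2% × 186/365 = £1,206.7068
Total = £3,262.5096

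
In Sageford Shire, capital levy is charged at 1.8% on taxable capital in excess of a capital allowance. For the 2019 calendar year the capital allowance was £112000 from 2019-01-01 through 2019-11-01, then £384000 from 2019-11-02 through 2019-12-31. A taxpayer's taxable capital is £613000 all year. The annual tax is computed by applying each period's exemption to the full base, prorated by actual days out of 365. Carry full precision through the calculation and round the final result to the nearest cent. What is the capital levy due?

2019-01-01 to 2019-11-01: 305 days, exemption £112000 → (£613000 − £112000) × 1.8% × 305/365 = £7535.5890
2019-11-02 to 2019-12-31: 60 days, exemption £384000 → (£613000 − £384000) × 1.8% × 60/365 = £677.5890
Total = £8213.1781

£8213.18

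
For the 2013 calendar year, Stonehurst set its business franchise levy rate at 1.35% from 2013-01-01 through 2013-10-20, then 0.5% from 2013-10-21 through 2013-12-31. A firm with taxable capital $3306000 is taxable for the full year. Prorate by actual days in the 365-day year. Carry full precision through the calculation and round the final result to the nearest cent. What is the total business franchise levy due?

$39087.79

2013-01-01 to 2013-10-20: 293 days at 1.35% → $3306000 × 1.35% × 293/365 = $35827.0767
2013-10-21 to 2013-12-31: 72 days at 0.5% → $3306000 × 0.5% × 72/365 = $3260.7123
Total = $39087.7890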